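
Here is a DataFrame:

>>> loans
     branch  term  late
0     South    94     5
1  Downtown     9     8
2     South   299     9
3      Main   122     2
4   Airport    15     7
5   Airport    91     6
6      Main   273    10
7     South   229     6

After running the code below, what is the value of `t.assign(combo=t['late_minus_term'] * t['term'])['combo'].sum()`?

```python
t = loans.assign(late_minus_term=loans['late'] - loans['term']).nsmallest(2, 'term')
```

add column late_minus_term = loans['late'] - loans['term']:
     branch  term  late  late_minus_term
0     South    94     5              -89
1  Downtown     9     8               -1
2     South   299     9             -290
3      Main   122     2             -120
4   Airport    15     7               -8
5   Airport    91     6              -85
6      Main   273    10             -263
7     South   229     6             -223
take 2 rows with smallest term:
     branch  term  late  late_minus_term
1  Downtown     9     8               -1
4   Airport    15     7               -8
add column combo = t['late_minus_term'] * t['term']:
     branch  term  late  late_minus_term  combo
1  Downtown     9     8               -1     -9
4   Airport    15     7               -8   -120
Hence -129.

-129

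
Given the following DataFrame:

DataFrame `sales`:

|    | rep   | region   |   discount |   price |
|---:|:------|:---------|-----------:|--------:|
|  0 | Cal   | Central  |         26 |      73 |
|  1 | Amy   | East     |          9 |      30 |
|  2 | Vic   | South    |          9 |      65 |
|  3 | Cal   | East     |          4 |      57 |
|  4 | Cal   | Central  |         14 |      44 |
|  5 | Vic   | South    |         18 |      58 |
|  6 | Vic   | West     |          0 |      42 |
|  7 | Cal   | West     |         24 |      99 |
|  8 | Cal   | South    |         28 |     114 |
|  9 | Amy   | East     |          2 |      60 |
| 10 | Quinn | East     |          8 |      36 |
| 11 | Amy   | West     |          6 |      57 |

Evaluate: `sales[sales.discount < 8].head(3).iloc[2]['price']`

filter rows where discount < 8:
    rep region  discount  price
3   Cal   East         4     57
6   Vic   West         0     42
9   Amy   East         2     60
11  Amy   West         6     57
take first 3 rows:
   rep region  discount  price
3  Cal   East         4     57
6  Vic   West         0     42
9  Amy   East         2     60
Finally, value at position 2, column 'price' = 60.

60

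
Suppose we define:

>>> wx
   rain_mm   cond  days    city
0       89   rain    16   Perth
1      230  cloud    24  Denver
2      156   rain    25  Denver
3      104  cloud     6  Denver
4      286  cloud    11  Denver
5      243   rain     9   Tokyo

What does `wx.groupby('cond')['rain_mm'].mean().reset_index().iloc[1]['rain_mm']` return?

162.666666667

group by cond, mean of rain_mm:
cond
cloud    206.666667
rain     162.666667
Name: rain_mm, dtype: float64
reset_index():
    cond     rain_mm
0  cloud  206.666667
1   rain  162.666667
Taking the value at position 1, column 'rain_mm' gives 162.666666667.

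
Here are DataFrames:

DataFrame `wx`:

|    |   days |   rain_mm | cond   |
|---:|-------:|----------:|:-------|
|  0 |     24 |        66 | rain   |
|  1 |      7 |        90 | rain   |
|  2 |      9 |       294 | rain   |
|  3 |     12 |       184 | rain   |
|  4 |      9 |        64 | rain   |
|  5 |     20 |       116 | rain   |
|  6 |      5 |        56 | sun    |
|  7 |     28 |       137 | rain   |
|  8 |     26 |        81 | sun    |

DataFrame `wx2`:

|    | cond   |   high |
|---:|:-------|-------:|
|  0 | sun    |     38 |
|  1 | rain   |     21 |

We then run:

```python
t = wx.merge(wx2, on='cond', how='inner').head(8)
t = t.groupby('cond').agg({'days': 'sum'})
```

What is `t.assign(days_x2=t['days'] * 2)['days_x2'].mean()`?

114.0

merge on 'cond' (how='inner') → 9 rows:
   days  rain_mm  cond  high
0    24       66  rain    21
1     7       90  rain    21
2     9      294  rain    21
3    12      184  rain    21
4     9       64  rain    21
5    20      116  rain    21
6     5       56   sun    38
7    28      137  rain    21
8    26       81   sun    38
take first 8 rows:
   days  rain_mm  cond  high
0    24       66  rain    21
1     7       90  rain    21
2     9      294  rain    21
3    12      184  rain    21
4     9       64  rain    21
5    20      116  rain    21
6     5       56   sun    38
7    28      137  rain    21
group by cond, sum of days:
      days
cond      
rain   109
sun      5
add column days_x2 = t['days'] * 2:
      days  days_x2
cond               
rain   109      218
sun      5       10
Taking the mean of column 'days_x2' gives 114.0.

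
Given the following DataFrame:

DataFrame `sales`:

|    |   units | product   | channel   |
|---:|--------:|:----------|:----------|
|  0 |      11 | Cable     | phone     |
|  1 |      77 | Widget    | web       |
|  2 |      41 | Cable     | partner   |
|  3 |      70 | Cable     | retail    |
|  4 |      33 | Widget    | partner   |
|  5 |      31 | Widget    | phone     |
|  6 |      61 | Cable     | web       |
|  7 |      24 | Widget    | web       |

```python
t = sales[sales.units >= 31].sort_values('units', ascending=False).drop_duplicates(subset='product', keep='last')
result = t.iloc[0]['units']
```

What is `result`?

41

filter rows where units >= 31:
   units product  channel
1     77  Widget      web
2     41   Cable  partner
3     70   Cable   retail
4     33  Widget  partner
5     31  Widget    phone
6     61   Cable      web
sort by units descending:
   units product  channel
1     77  Widget      web
3     70   Cable   retail
6     61   Cable      web
2     41   Cable  partner
4     33  Widget  partner
5     31  Widget    phone
drop duplicate product (keep=last):
   units product  channel
2     41   Cable  partner
5     31  Widget    phone
value at position 0, column 'units' → 41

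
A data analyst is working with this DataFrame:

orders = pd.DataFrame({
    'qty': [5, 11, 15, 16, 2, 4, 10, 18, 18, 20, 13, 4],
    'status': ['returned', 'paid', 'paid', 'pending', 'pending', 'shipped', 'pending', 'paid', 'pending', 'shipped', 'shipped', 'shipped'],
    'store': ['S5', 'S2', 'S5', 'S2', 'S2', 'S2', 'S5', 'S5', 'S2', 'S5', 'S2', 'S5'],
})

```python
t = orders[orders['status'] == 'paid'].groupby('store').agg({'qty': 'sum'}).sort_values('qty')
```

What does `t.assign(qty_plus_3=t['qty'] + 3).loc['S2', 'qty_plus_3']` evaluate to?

14

filter rows where status == 'paid':
   qty status store
1   11   paid    S2
2   15   paid    S5
7   18   paid    S5
group by store, sum of qty:
       qty
store     
S2      11
S5      33
sort by qty:
       qty
store     
S2      11
S5      33
add column qty_plus_3 = t['qty'] + 3:
       qty  qty_plus_3
store                 
S2      11          14
S5      33          36
Reading off the value at row 'S2', column 'qty_plus_3', we get 14.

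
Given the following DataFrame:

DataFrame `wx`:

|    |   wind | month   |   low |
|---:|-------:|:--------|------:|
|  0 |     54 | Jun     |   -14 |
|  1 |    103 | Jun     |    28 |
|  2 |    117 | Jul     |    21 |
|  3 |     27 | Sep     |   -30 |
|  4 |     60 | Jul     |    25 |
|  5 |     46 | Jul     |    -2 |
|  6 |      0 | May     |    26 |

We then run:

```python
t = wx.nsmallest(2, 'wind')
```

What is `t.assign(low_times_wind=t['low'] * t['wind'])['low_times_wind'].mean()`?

-405.0

take 2 rows with smallest wind:
   wind month  low
6     0   May   26
3    27   Sep  -30
add column low_times_wind = t['low'] * t['wind']:
   wind month  low  low_times_wind
6     0   May   26               0
3    27   Sep  -30            -810
So mean() = -405.0.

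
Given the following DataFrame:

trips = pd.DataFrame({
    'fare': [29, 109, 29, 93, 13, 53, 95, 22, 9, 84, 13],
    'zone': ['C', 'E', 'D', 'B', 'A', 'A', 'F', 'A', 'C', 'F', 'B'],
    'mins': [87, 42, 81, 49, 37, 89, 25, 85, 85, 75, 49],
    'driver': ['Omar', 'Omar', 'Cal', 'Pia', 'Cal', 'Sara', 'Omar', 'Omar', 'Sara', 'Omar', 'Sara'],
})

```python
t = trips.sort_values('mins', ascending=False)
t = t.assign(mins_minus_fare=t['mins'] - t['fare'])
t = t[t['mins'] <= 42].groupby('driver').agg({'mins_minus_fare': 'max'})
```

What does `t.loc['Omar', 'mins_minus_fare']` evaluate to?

-67

sort by mins descending:
    fare zone  mins driver
5     53    A    89   Sara
0     29    C    87   Omar
7     22    A    85   Omar
8      9    C    85   Sara
2     29    D    81    Cal
9     84    F    75   Omar
3     93    B    49    Pia
10    13    B    49   Sara
1    109    E    42   Omar
4     13    A    37    Cal
6     95    F    25   Omar
add column mins_minus_fare = t['mins'] - t['fare']:
    fare zone  mins driver  mins_minus_fare
5     53    A    89   Sara               36
0     29    C    87   Omar               58
7     22    A    85   Omar               63
8      9    C    85   Sara               76
2     29    D    81    Cal               52
9     84    F    75   Omar               -9
3     93    B    49    Pia              -44
10    13    B    49   Sara               36
1    109    E    42   Omar              -67
4     13    A    37    Cal               24
6     95    F    25   Omar              -70
filter rows where mins <= 42:
   fare zone  mins driver  mins_minus_fare
1   109    E    42   Omar              -67
4    13    A    37    Cal               24
6    95    F    25   Omar              -70
group by driver, max of mins_minus_fare:
        mins_minus_fare
driver                 
Cal                  24
Omar                -67
Hence -67.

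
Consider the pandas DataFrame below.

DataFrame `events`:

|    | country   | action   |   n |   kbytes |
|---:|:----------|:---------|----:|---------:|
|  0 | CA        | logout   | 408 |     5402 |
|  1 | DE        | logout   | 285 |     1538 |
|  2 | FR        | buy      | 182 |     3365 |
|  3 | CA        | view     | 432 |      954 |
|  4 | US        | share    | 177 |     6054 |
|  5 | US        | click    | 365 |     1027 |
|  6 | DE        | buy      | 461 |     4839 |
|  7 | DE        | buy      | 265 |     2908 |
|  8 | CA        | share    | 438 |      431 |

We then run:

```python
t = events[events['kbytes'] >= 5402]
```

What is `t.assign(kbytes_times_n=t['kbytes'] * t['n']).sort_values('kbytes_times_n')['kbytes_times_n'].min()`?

1071558

filter rows where kbytes >= 5402:
  country  action    n  kbytes
0      CA  logout  408    5402
4      US   share  177    6054
add column kbytes_times_n = t['kbytes'] * t['n']:
  country  action    n  kbytes  kbytes_times_n
0      CA  logout  408    5402         2204016
4      US   share  177    6054         1071558
sort by kbytes_times_n:
  country  action    n  kbytes  kbytes_times_n
4      US   share  177    6054         1071558
0      CA  logout  408    5402         2204016
Finally, min of column 'kbytes_times_n' = 1071558.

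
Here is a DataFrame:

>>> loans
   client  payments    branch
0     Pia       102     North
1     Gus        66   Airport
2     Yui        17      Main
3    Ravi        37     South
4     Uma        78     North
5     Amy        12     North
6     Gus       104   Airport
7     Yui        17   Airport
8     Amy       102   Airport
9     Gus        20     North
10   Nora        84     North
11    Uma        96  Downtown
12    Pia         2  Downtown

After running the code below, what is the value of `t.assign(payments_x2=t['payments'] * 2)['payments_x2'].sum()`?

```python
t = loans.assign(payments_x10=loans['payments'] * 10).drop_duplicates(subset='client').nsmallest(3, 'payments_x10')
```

132

add column payments_x10 = loans['payments'] * 10:
   client  payments    branch  payments_x10
0     Pia       102     North          1020
1     Gus        66   Airport           660
2     Yui        17      Main           170
3    Ravi        37     South           370
4     Uma        78     North           780
5     Amy        12     North           120
6     Gus       104   Airport          1040
7     Yui        17   Airport           170
8     Amy       102   Airport          1020
9     Gus        20     North           200
10   Nora        84     North           840
11    Uma        96  Downtown           960
12    Pia         2  Downtown            20
drop duplicate client (keep=first):
   client  payments   branch  payments_x10
0     Pia       102    North          1020
1     Gus        66  Airport           660
2     Yui        17     Main           170
3    Ravi        37    South           370
4     Uma        78    North           780
5     Amy        12    North           120
10   Nora        84    North           840
take 3 rows with smallest payments_x10:
  client  payments branch  payments_x10
5    Amy        12  North           120
2    Yui        17   Main           170
3   Ravi        37  South           370
add column payments_x2 = t['payments'] * 2:
  client  payments branch  payments_x10  payments_x2
5    Amy        12  North           120           24
2    Yui        17   Main           170           34
3   Ravi        37  South           370           74
So sum() = 132.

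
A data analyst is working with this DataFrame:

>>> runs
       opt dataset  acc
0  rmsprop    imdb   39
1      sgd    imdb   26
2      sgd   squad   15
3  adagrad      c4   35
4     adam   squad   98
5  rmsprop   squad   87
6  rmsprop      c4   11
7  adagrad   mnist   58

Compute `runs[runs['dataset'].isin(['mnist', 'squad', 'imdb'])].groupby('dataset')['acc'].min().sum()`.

99

filter rows where dataset in ['mnist', 'squad', 'imdb']:
       opt dataset  acc
0  rmsprop    imdb   39
1      sgd    imdb   26
2      sgd   squad   15
4     adam   squad   98
5  rmsprop   squad   87
7  adagrad   mnist   58
group by dataset, min of acc:
dataset
imdb     26
mnist    58
squad    15
Name: acc, dtype: int64
Finally, sum of the resulting series = 99.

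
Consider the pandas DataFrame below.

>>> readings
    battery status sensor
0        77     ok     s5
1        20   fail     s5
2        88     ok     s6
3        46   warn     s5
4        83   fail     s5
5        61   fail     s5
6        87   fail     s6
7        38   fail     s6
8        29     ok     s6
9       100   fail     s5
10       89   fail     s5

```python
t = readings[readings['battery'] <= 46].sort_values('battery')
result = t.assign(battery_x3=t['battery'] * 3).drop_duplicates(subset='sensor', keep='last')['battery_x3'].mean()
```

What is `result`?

126.0

filter rows where battery <= 46:
   battery status sensor
1       20   fail     s5
3       46   warn     s5
7       38   fail     s6
8       29     ok     s6
sort by battery:
   battery status sensor
1       20   fail     s5
8       29     ok     s6
7       38   fail     s6
3       46   warn     s5
add column battery_x3 = t['battery'] * 3:
   battery status sensor  battery_x3
1       20   fail     s5          60
8       29     ok     s6          87
7       38   fail     s6         114
3       46   warn     s5         138
drop duplicate sensor (keep=last):
   battery status sensor  battery_x3
7       38   fail     s6         114
3       46   warn     s5         138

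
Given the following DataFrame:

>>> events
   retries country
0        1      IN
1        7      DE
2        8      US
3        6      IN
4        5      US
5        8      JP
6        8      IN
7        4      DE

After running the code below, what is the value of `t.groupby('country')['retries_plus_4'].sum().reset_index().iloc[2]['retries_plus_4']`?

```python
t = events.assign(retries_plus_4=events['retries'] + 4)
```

12

add column retries_plus_4 = events['retries'] + 4:
   retries country  retries_plus_4
0        1      IN               5
1        7      DE              11
2        8      US              12
3        6      IN              10
4        5      US               9
5        8      JP              12
6        8      IN              12
7        4      DE               8
group by country, sum of retries_plus_4:
country
DE    19
IN    27
JP    12
US    21
Name: retries_plus_4, dtype: int64
reset_index():
  country  retries_plus_4
0      DE              19
1      IN              27
2      JP              12
3      US              21
The value at position 2, column 'retries_plus_4' is 12.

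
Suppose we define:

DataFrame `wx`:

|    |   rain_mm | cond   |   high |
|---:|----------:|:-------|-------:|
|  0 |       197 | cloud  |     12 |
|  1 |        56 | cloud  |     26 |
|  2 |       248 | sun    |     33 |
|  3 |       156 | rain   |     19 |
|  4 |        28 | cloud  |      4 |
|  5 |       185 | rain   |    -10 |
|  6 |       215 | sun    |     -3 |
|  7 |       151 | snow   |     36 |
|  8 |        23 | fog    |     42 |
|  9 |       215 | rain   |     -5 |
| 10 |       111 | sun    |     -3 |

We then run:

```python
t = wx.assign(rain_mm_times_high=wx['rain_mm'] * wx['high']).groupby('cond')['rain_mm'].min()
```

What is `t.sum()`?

add column rain_mm_times_high = wx['rain_mm'] * wx['high']:
    rain_mm   cond  high  rain_mm_times_high
0       197  cloud    12                2364
1        56  cloud    26                1456
2       248    sun    33                8184
3       156   rain    19                2964
4        28  cloud     4                 112
5       185   rain   -10               -1850
6       215    sun    -3                -645
7       151   snow    36                5436
8        23    fog    42                 966
9       215   rain    -5               -1075
10      111    sun    -3                -333
group by cond, min of rain_mm:
cond
cloud     28
fog       23
rain     156
snow     151
sun      111
Name: rain_mm, dtype: int64

469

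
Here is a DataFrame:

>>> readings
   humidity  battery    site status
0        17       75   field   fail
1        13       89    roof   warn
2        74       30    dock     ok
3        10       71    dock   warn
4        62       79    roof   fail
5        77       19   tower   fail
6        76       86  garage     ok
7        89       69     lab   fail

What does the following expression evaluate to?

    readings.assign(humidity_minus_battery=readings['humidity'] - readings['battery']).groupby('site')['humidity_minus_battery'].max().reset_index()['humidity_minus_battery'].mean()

add column humidity_minus_battery = readings['humidity'] - readings['battery']:
   humidity  battery    site status  humidity_minus_battery
0        17       75   field   fail                     -58
1        13       89    roof   warn                     -76
2        74       30    dock     ok                      44
3        10       71    dock   warn                     -61
4        62       79    roof   fail                     -17
5        77       19   tower   fail                      58
6        76       86  garage     ok                     -10
7        89       69     lab   fail                      20
group by site, max of humidity_minus_battery:
site
dock      44
field    -58
garage   -10
lab       20
roof     -17
tower     58
Name: humidity_minus_battery, dtype: int64
reset_index():
     site  humidity_minus_battery
0    dock                      44
1   field                     -58
2  garage                     -10
3     lab                      20
4    roof                     -17
5   tower                      58
The mean of column 'humidity_minus_battery' is 6.16666666667.

6.16666666667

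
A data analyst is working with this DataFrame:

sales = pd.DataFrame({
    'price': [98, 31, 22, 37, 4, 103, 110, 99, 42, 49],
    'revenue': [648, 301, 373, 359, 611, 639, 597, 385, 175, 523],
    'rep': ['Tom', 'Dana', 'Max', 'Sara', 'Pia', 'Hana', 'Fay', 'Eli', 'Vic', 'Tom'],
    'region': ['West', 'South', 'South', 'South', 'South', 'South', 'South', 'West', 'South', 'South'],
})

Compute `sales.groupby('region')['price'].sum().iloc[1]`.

197

group by region, sum of price:
region
South    398
West     197
Name: price, dtype: int64
Finally, value at position 1 = 197.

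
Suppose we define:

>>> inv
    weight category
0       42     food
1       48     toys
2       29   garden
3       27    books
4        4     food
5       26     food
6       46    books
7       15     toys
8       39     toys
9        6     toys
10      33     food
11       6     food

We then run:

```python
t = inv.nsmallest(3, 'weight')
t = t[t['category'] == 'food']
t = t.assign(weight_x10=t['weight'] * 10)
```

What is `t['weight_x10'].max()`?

60

take 3 rows with smallest weight:
    weight category
4        4     food
9        6     toys
11       6     food
filter rows where category == 'food':
    weight category
4        4     food
11       6     food
add column weight_x10 = t['weight'] * 10:
    weight category  weight_x10
4        4     food          40
11       6     food          60
max of column 'weight_x10' → 60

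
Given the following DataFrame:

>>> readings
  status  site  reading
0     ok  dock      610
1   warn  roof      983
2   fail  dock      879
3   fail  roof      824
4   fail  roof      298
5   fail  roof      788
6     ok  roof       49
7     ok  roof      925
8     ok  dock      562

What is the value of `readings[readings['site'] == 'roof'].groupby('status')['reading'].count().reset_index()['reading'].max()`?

filter rows where site == 'roof':
  status  site  reading
1   warn  roof      983
3   fail  roof      824
4   fail  roof      298
5   fail  roof      788
6     ok  roof       49
7     ok  roof      925
group by status, count of reading:
status
fail    3
ok      2
warn    1
Name: reading, dtype: int64
reset_index():
  status  reading
0   fail        3
1     ok        2
2   warn        1

3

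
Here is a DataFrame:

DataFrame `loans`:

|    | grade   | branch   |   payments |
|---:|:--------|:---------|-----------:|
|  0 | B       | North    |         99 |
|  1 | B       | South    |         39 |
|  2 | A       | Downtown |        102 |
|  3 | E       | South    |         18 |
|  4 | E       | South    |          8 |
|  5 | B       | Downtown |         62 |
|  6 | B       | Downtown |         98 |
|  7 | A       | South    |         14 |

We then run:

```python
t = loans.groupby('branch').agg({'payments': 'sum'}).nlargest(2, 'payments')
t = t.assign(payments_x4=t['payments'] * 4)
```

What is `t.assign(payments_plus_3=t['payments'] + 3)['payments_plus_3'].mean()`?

183.5

group by branch, sum of payments:
          payments
branch            
Downtown       262
North           99
South           79
take 2 rows with largest payments:
          payments
branch            
Downtown       262
North           99
add column payments_x4 = t['payments'] * 4:
          payments  payments_x4
branch                         
Downtown       262         1048
North           99          396
add column payments_plus_3 = t['payments'] + 3:
          payments  payments_x4  payments_plus_3
branch                                          
Downtown       262         1048              265
North           99          396              102
So mean() = 183.5.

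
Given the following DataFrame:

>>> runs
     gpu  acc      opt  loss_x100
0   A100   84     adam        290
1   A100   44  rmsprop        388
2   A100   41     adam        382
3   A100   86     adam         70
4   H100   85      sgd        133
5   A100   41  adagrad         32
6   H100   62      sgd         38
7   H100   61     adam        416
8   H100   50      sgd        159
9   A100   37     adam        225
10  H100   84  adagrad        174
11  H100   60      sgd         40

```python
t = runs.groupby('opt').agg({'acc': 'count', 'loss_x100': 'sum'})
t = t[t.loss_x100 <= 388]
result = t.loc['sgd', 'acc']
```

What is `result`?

group by opt: count(acc), sum(loss_x100):
         acc  loss_x100
opt                    
adagrad    2        206
adam       5       1383
rmsprop    1        388
sgd        4        370
filter rows where loss_x100 <= 388:
         acc  loss_x100
opt                    
adagrad    2        206
rmsprop    1        388
sgd        4        370
value at row 'sgd', column 'acc' → 4

4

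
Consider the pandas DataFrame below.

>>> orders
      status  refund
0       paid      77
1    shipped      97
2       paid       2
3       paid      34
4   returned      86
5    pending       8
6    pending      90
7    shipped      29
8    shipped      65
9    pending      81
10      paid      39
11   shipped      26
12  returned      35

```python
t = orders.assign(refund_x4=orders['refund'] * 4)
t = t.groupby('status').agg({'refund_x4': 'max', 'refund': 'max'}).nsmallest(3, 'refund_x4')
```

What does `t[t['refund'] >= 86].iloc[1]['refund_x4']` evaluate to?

add column refund_x4 = orders['refund'] * 4:
      status  refund  refund_x4
0       paid      77        308
1    shipped      97        388
2       paid       2          8
3       paid      34        136
4   returned      86        344
5    pending       8         32
6    pending      90        360
7    shipped      29        116
8    shipped      65        260
9    pending      81        324
10      paid      39        156
11   shipped      26        104
12  returned      35        140
group by status: max(refund_x4), max(refund):
          refund_x4  refund
status                     
paid            308      77
pending         360      90
returned        344      86
shipped         388      97
take 3 rows with smallest refund_x4:
          refund_x4  refund
status                     
paid            308      77
returned        344      86
pending         360      90
filter rows where refund >= 86:
          refund_x4  refund
status                     
returned        344      86
pending         360      90
Reading off the value at position 1, column 'refund_x4', we get 360.

360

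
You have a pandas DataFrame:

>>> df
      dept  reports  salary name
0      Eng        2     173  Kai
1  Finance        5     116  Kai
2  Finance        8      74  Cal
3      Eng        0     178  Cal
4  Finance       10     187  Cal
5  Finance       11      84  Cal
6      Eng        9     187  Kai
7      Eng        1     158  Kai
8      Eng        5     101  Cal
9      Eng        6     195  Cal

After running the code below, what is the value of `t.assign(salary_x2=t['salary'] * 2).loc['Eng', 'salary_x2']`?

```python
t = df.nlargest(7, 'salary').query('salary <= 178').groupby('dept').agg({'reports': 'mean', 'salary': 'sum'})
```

1018

take 7 rows with largest salary:
      dept  reports  salary name
9      Eng        6     195  Cal
4  Finance       10     187  Cal
6      Eng        9     187  Kai
3      Eng        0     178  Cal
0      Eng        2     173  Kai
7      Eng        1     158  Kai
1  Finance        5     116  Kai
filter rows where salary <= 178:
      dept  reports  salary name
3      Eng        0     178  Cal
0      Eng        2     173  Kai
7      Eng        1     158  Kai
1  Finance        5     116  Kai
group by dept: mean(reports), sum(salary):
         reports  salary
dept                    
Eng          1.0     509
Finance      5.0     116
add column salary_x2 = t['salary'] * 2:
         reports  salary  salary_x2
dept                               
Eng          1.0     509       1018
Finance      5.0     116        232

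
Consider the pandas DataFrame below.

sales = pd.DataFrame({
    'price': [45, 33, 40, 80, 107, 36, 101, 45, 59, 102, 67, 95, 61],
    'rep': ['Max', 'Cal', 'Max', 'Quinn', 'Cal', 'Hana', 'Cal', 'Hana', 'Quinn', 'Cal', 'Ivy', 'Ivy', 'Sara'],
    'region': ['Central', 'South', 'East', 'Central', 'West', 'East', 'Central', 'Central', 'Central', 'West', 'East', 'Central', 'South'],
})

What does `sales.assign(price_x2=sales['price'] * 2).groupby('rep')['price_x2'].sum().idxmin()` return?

add column price_x2 = sales['price'] * 2:
    price    rep   region  price_x2
0      45    Max  Central        90
1      33    Cal    South        66
2      40    Max     East        80
3      80  Quinn  Central       160
4     107    Cal     West       214
5      36   Hana     East        72
6     101    Cal  Central       202
7      45   Hana  Central        90
8      59  Quinn  Central       118
9     102    Cal     West       204
10     67    Ivy     East       134
11     95    Ivy  Central       190
12     61   Sara    South       122
group by rep, sum of price_x2:
rep
Cal      686
Hana     162
Ivy      324
Max      170
Quinn    278
Sara     122
Name: price_x2, dtype: int64
Finally, label with the smallest value = Sara.

Sara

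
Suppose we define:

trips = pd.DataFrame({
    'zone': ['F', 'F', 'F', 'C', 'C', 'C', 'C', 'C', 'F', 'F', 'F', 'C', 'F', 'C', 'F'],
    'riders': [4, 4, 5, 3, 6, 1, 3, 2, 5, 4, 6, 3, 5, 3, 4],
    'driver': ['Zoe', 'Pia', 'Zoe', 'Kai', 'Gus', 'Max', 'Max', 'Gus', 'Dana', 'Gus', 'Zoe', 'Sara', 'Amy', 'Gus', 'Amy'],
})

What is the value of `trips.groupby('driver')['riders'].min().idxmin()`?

group by driver, min of riders:
driver
Amy     4
Dana    5
Gus     2
Kai     3
Max     1
Pia     4
Sara    3
Zoe     4
Name: riders, dtype: int64

Max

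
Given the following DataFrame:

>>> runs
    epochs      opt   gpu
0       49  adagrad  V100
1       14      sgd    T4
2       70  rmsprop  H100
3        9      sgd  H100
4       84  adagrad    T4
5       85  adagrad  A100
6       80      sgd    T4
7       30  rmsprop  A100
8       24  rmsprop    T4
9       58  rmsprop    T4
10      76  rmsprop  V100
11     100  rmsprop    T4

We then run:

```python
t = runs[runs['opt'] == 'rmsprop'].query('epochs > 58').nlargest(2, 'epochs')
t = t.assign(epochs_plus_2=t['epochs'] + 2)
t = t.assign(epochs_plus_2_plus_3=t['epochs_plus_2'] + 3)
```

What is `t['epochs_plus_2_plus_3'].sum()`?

186

filter rows where opt == 'rmsprop':
    epochs      opt   gpu
2       70  rmsprop  H100
7       30  rmsprop  A100
8       24  rmsprop    T4
9       58  rmsprop    T4
10      76  rmsprop  V100
11     100  rmsprop    T4
filter rows where epochs > 58:
    epochs      opt   gpu
2       70  rmsprop  H100
10      76  rmsprop  V100
11     100  rmsprop    T4
take 2 rows with largest epochs:
    epochs      opt   gpu
11     100  rmsprop    T4
10      76  rmsprop  V100
add column epochs_plus_2 = t['epochs'] + 2:
    epochs      opt   gpu  epochs_plus_2
11     100  rmsprop    T4            102
10      76  rmsprop  V100             78
add column epochs_plus_2_plus_3 = t['epochs_plus_2'] + 3:
    epochs      opt   gpu  epochs_plus_2  epochs_plus_2_plus_3
11     100  rmsprop    T4            102                   105
10      76  rmsprop  V100             78                    81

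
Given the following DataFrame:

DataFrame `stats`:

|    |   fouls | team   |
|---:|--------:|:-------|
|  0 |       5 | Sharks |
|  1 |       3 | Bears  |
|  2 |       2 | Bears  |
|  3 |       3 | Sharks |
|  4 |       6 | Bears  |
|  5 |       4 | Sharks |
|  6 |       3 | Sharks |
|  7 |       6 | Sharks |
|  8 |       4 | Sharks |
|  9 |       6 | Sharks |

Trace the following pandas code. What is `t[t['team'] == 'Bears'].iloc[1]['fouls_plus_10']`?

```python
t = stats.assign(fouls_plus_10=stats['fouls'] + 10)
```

12

add column fouls_plus_10 = stats['fouls'] + 10:
   fouls    team  fouls_plus_10
0      5  Sharks             15
1      3   Bears             13
2      2   Bears             12
3      3  Sharks             13
4      6   Bears             16
5      4  Sharks             14
6      3  Sharks             13
7      6  Sharks             16
8      4  Sharks             14
9      6  Sharks             16
filter rows where team == 'Bears':
   fouls   team  fouls_plus_10
1      3  Bears             13
2      2  Bears             12
4      6  Bears             16
So iloc[1]['fouls_plus_10'] = 12.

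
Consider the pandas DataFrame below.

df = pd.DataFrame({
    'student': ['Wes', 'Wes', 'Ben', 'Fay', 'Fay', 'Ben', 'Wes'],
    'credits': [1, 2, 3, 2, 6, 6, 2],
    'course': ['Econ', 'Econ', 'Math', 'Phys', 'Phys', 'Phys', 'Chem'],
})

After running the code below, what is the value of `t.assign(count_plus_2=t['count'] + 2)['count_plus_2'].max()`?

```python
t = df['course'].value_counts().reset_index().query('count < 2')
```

value_counts of course:
course
Phys    3
Econ    2
Math    1
Chem    1
Name: count, dtype: int64
reset_index():
  course  count
0   Phys      3
1   Econ      2
2   Math      1
3   Chem      1
filter rows where count < 2:
  course  count
2   Math      1
3   Chem      1
add column count_plus_2 = t['count'] + 2:
  course  count  count_plus_2
2   Math      1             3
3   Chem      1             3
max of column 'count_plus_2' → 3

3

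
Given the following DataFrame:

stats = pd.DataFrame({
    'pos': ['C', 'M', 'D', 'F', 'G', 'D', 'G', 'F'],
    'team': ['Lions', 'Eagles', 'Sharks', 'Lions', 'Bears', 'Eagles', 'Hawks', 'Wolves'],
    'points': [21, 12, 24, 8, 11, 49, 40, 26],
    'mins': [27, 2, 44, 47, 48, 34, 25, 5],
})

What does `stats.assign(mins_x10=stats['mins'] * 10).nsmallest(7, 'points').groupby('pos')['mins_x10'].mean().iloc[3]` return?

365.0

add column mins_x10 = stats['mins'] * 10:
  pos    team  points  mins  mins_x10
0   C   Lions      21    27       270
1   M  Eagles      12     2        20
2   D  Sharks      24    44       440
3   F   Lions       8    47       470
4   G   Bears      11    48       480
5   D  Eagles      49    34       340
6   G   Hawks      40    25       250
7   F  Wolves      26     5        50
take 7 rows with smallest points:
  pos    team  points  mins  mins_x10
3   F   Lions       8    47       470
4   G   Bears      11    48       480
1   M  Eagles      12     2        20
0   C   Lions      21    27       270
2   D  Sharks      24    44       440
7   F  Wolves      26     5        50
6   G   Hawks      40    25       250
group by pos, mean of mins_x10:
pos
C    270.0
D    440.0
F    260.0
G    365.0
M     20.0
Name: mins_x10, dtype: float64
Finally, value at position 3 = 365.0.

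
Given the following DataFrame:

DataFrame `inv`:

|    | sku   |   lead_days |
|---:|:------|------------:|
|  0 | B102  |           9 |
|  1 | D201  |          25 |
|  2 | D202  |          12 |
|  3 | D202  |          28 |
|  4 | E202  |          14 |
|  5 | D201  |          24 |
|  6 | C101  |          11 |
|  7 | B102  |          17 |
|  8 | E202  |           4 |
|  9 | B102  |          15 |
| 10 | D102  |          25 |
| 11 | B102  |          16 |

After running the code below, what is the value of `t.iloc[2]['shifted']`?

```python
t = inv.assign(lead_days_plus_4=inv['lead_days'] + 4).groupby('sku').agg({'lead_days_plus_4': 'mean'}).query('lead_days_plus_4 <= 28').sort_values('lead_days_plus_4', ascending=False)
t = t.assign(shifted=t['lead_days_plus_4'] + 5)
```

20.0

add column lead_days_plus_4 = inv['lead_days'] + 4:
     sku  lead_days  lead_days_plus_4
0   B102          9                13
1   D201         25                29
2   D202         12                16
3   D202         28                32
4   E202         14                18
5   D201         24                28
6   C101         11                15
7   B102         17                21
8   E202          4                 8
9   B102         15                19
10  D102         25                29
11  B102         16                20
group by sku, mean of lead_days_plus_4:
      lead_days_plus_4
sku                   
B102             18.25
C101             15.00
D102             29.00
D201             28.50
D202             24.00
E202             13.00
filter rows where lead_days_plus_4 <= 28:
      lead_days_plus_4
sku                   
B102             18.25
C101             15.00
D202             24.00
E202             13.00
sort by lead_days_plus_4 descending:
      lead_days_plus_4
sku                   
D202             24.00
B102             18.25
C101             15.00
E202             13.00
add column shifted = t['lead_days_plus_4'] + 5:
      lead_days_plus_4  shifted
sku                            
D202             24.00    29.00
B102             18.25    23.25
C101             15.00    20.00
E202             13.00    18.00
Hence 20.0.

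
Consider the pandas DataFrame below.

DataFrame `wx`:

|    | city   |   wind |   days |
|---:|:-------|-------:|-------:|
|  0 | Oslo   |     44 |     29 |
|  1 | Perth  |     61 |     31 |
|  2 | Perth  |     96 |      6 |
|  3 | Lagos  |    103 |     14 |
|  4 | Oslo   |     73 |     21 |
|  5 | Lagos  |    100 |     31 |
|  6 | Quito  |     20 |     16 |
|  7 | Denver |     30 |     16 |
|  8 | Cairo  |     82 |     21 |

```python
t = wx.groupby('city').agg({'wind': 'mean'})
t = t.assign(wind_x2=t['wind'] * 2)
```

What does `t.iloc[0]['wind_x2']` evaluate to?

group by city, mean of wind:
         wind
city         
Cairo    82.0
Denver   30.0
Lagos   101.5
Oslo     58.5
Perth    78.5
Quito    20.0
add column wind_x2 = t['wind'] * 2:
         wind  wind_x2
city                  
Cairo    82.0    164.0
Denver   30.0     60.0
Lagos   101.5    203.0
Oslo     58.5    117.0
Perth    78.5    157.0
Quito    20.0     40.0
value at position 0, column 'wind_x2' → 164.0

164.0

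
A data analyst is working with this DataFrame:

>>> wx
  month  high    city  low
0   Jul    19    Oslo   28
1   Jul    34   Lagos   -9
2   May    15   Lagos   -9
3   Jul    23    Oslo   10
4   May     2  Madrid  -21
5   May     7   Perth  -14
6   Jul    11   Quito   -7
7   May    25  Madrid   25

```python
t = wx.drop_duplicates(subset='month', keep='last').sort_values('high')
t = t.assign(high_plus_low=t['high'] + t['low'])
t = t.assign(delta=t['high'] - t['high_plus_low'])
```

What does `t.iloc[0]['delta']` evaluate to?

7

drop duplicate month (keep=last):
  month  high    city  low
6   Jul    11   Quito   -7
7   May    25  Madrid   25
sort by high:
  month  high    city  low
6   Jul    11   Quito   -7
7   May    25  Madrid   25
add column high_plus_low = t['high'] + t['low']:
  month  high    city  low  high_plus_low
6   Jul    11   Quito   -7              4
7   May    25  Madrid   25             50
add column delta = t['high'] - t['high_plus_low']:
  month  high    city  low  high_plus_low  delta
6   Jul    11   Quito   -7              4      7
7   May    25  Madrid   25             50    -25
Then the value at position 0, column 'delta': 7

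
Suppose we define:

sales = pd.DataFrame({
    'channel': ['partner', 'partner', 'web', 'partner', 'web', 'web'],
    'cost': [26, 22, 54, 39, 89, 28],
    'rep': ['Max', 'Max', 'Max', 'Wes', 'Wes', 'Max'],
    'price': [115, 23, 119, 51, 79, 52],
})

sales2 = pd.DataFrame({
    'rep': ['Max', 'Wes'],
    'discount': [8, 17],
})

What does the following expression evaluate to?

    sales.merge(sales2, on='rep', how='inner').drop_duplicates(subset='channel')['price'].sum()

234

merge on 'rep' (how='inner') → 6 rows:
   channel  cost  rep  price  discount
0  partner    26  Max    115         8
1  partner    22  Max     23         8
2      web    54  Max    119         8
3  partner    39  Wes     51        17
4      web    89  Wes     79        17
5      web    28  Max     52         8
drop duplicate channel (keep=first):
   channel  cost  rep  price  discount
0  partner    26  Max    115         8
2      web    54  Max    119         8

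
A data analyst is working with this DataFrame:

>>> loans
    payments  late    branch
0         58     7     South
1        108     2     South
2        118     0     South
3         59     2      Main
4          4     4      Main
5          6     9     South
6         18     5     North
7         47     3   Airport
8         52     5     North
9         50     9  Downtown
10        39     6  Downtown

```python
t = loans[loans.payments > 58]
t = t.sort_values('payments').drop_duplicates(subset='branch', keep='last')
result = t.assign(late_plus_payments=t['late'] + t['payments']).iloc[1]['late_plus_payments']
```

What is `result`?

118

filter rows where payments > 58:
   payments  late branch
1       108     2  South
2       118     0  South
3        59     2   Main
sort by payments:
   payments  late branch
3        59     2   Main
1       108     2  South
2       118     0  South
drop duplicate branch (keep=last):
   payments  late branch
3        59     2   Main
2       118     0  South
add column late_plus_payments = t['late'] + t['payments']:
   payments  late branch  late_plus_payments
3        59     2   Main                  61
2       118     0  South                 118
Finally, value at position 1, column 'late_plus_payments' = 118.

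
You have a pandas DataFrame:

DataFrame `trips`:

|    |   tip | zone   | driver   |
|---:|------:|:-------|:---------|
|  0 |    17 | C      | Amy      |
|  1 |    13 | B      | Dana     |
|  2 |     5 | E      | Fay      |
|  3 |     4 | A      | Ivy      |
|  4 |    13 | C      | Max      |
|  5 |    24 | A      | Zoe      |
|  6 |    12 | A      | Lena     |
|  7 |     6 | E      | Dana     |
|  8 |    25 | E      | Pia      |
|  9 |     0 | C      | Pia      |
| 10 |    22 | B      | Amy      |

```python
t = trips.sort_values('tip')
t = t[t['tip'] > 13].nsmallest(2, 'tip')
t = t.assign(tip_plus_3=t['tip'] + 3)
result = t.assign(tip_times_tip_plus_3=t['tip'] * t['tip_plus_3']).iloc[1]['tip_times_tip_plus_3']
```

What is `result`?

550

sort by tip:
    tip zone driver
9     0    C    Pia
3     4    A    Ivy
2     5    E    Fay
7     6    E   Dana
6    12    A   Lena
1    13    B   Dana
4    13    C    Max
0    17    C    Amy
10   22    B    Amy
5    24    A    Zoe
8    25    E    Pia
filter rows where tip > 13:
    tip zone driver
0    17    C    Amy
10   22    B    Amy
5    24    A    Zoe
8    25    E    Pia
take 2 rows with smallest tip:
    tip zone driver
0    17    C    Amy
10   22    B    Amy
add column tip_plus_3 = t['tip'] + 3:
    tip zone driver  tip_plus_3
0    17    C    Amy          20
10   22    B    Amy          25
add column tip_times_tip_plus_3 = t['tip'] * t['tip_plus_3']:
    tip zone driver  tip_plus_3  tip_times_tip_plus_3
0    17    C    Amy          20                   340
10   22    B    Amy          25                   550
So iloc[1]['tip_times_tip_plus_3'] = 550.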